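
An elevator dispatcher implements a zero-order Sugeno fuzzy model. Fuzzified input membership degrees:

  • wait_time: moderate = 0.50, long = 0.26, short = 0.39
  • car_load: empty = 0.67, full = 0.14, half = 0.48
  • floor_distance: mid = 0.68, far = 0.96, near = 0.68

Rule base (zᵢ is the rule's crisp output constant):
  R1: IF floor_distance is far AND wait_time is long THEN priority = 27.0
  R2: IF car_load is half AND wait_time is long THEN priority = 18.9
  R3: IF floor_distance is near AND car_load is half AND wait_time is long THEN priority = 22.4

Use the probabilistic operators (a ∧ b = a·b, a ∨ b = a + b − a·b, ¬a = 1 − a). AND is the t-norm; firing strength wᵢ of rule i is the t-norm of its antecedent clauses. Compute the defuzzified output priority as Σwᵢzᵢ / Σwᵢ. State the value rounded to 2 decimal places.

23.95

R1 (z=27.0): far=0.96, long=0.26; AND[a·b] → w = 0.2496
R2 (z=18.9): half=0.48, long=0.26; AND[a·b] → w = 0.1248
R3 (z=22.4): near=0.68, half=0.48, long=0.26; AND[a·b] → w = 0.0849
Weighted average = (0.2496·27.0 + 0.1248·18.9 + 0.0849·22.4) / (0.2496 + 0.1248 + 0.0849)
  = 10.9989 / 0.4593 = 23.95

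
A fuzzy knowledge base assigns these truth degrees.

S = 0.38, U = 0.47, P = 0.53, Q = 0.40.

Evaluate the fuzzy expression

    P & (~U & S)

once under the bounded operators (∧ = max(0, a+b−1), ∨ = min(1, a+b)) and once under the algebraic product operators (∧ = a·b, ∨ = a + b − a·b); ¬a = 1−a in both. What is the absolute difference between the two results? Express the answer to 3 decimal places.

Under bounded:
  ~U = 1 − 0.47 = 0.53
  ~U & S = max(0, a+b−1) on (0.53, 0.38) = 0.00
  P & (~U & S) = max(0, a+b−1) on (0.53, 0.00) = 0.00
  → value = 0.0000
Under algebraic product:
  ~U = 1 − 0.4700 = 0.5300
  ~U & S = a·b on (0.5300, 0.3800) = 0.2014
  P & (~U & S) = a·b on (0.5300, 0.2014) = 0.1067
  → value = 0.1067
|0.0000 − 0.1067| = 0.107

0.107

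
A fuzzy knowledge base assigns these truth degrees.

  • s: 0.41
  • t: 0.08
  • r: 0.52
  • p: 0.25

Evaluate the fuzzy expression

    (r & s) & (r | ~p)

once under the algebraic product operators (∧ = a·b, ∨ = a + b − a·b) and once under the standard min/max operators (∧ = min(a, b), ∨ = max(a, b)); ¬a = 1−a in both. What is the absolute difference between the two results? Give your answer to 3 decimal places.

Under algebraic product:
  r & s = a·b on (0.5200, 0.4100) = 0.2132
  ~p = 1 − 0.2500 = 0.7500
  r | ~p = a + b − a·b on (0.5200, 0.7500) = 0.8800
  (r & s) & (r | ~p) = a·b on (0.2132, 0.8800) = 0.1876
  → value = 0.1876
Under standard min/max:
  r & s = min(a, b) on (0.52, 0.41) = 0.41
  ~p = 1 − 0.25 = 0.75
  r | ~p = max(a, b) on (0.52, 0.75) = 0.75
  (r & s) & (r | ~p) = min(a, b) on (0.41, 0.75) = 0.41
  → value = 0.4100
|0.1876 − 0.4100| = 0.222

0.222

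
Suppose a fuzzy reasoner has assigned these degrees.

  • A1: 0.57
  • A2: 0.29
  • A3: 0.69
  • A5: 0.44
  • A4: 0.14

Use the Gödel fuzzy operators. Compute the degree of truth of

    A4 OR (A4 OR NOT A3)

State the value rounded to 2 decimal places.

0.31

NOT A3 = 1 − 0.69 = 0.31
A4 OR NOT A3 = max(a, b) on (0.14, 0.31) = 0.31
A4 OR (A4 OR NOT A3) = max(a, b) on (0.14, 0.31) = 0.31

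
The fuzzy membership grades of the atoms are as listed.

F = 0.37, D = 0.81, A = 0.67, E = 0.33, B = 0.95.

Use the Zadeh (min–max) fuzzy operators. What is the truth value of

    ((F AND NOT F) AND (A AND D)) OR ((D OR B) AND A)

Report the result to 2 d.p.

NOT F = 1 − 0.37 = 0.63
F AND NOT F = min(a, b) on (0.37, 0.63) = 0.37
A AND D = min(a, b) on (0.67, 0.81) = 0.67
(F AND NOT F) AND (A AND D) = min(a, b) on (0.37, 0.67) = 0.37
D OR B = max(a, b) on (0.81, 0.95) = 0.95
(D OR B) AND A = min(a, b) on (0.95, 0.67) = 0.67
((F AND NOT F) AND (A AND D)) OR ((D OR B) AND A) = max(a, b) on (0.37, 0.67) = 0.67

0.67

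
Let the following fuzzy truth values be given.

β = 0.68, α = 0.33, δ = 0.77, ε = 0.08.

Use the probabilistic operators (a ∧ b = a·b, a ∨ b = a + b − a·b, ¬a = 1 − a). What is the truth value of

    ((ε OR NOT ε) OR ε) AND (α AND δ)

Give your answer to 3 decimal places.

0.237

NOT ε = 1 − 0.0800 = 0.9200
ε OR NOT ε = a + b − a·b on (0.0800, 0.9200) = 0.9264
(ε OR NOT ε) OR ε = a + b − a·b on (0.9264, 0.0800) = 0.9323
α AND δ = a·b on (0.3300, 0.7700) = 0.2541
((ε OR NOT ε) OR ε) AND (α AND δ) = a·b on (0.9323, 0.2541) = 0.2369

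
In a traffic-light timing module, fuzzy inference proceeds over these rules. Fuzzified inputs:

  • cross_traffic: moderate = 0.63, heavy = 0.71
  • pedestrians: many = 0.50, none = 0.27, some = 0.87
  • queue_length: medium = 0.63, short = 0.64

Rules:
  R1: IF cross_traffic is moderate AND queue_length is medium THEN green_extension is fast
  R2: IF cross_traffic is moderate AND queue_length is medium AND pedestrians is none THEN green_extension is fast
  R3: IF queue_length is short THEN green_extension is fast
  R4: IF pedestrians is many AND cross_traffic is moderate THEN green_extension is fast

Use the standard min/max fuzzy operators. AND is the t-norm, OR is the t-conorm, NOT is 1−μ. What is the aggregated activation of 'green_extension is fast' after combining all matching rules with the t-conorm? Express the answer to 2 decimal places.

R1: moderate=0.63, medium=0.63; AND[min(a, b)] → w = 0.63
R2: moderate=0.63, medium=0.63, none=0.27; AND[min(a, b)] → w = 0.27
R3: short=0.64 → w = 0.64
R4: many=0.50, moderate=0.63; AND[min(a, b)] → w = 0.50
Rules with consequent 'fast': {R1, R2, R3, R4} → strengths 0.63, 0.27, 0.64, 0.50
Aggregate via t-conorm [max(a, b)]: 0.64

0.64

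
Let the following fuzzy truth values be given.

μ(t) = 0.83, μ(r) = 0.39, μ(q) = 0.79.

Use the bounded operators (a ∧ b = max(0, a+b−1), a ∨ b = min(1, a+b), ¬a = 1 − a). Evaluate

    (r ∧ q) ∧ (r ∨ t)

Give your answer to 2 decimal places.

r ∧ q = max(0, a+b−1) on (0.39, 0.79) = 0.18
r ∨ t = min(1, a+b) on (0.39, 0.83) = 1.00
(r ∧ q) ∧ (r ∨ t) = max(0, a+b−1) on (0.18, 1.00) = 0.18

0.18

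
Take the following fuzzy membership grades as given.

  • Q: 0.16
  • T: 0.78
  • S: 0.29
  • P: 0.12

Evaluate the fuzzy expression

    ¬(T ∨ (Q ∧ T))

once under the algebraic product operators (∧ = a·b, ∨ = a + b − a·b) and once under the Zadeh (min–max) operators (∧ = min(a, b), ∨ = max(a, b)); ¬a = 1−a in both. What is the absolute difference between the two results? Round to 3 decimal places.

Under algebraic product:
  Q ∧ T = a·b on (0.1600, 0.7800) = 0.1248
  T ∨ (Q ∧ T) = a + b − a·b on (0.7800, 0.1248) = 0.8075
  ¬(T ∨ (Q ∧ T)) = 1 − 0.8075 = 0.1925
  → value = 0.1925
Under Zadeh (min–max):
  Q ∧ T = min(a, b) on (0.16, 0.78) = 0.16
  T ∨ (Q ∧ T) = max(a, b) on (0.78, 0.16) = 0.78
  ¬(T ∨ (Q ∧ T)) = 1 − 0.78 = 0.22
  → value = 0.2200
|0.1925 − 0.2200| = 0.027

0.027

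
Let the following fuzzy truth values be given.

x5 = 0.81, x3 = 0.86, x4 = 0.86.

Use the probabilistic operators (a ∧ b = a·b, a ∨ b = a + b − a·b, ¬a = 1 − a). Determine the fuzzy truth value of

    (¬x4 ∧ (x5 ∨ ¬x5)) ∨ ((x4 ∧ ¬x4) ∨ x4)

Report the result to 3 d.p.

¬x4 = 1 − 0.8600 = 0.1400
¬x5 = 1 − 0.8100 = 0.1900
x5 ∨ ¬x5 = a + b − a·b on (0.8100, 0.1900) = 0.8461
¬x4 ∧ (x5 ∨ ¬x5) = a·b on (0.1400, 0.8461) = 0.1185
¬x4 = 1 − 0.8600 = 0.1400
x4 ∧ ¬x4 = a·b on (0.8600, 0.1400) = 0.1204
(x4 ∧ ¬x4) ∨ x4 = a + b − a·b on (0.1204, 0.8600) = 0.8769
(¬x4 ∧ (x5 ∨ ¬x5)) ∨ ((x4 ∧ ¬x4) ∨ x4) = a + b − a·b on (0.1185, 0.8769) = 0.8914

0.891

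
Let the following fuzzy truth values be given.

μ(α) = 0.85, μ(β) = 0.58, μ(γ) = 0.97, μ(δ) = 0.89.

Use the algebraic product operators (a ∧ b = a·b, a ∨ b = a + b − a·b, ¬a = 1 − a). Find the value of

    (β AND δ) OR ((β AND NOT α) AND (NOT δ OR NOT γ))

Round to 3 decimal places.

0.522

β AND δ = a·b on (0.5800, 0.8900) = 0.5162
NOT α = 1 − 0.8500 = 0.1500
β AND NOT α = a·b on (0.5800, 0.1500) = 0.0870
NOT δ = 1 − 0.8900 = 0.1100
NOT γ = 1 − 0.9700 = 0.0300
NOT δ OR NOT γ = a + b − a·b on (0.1100, 0.0300) = 0.1367
(β AND NOT α) AND (NOT δ OR NOT γ) = a·b on (0.0870, 0.1367) = 0.0119
(β AND δ) OR ((β AND NOT α) AND (NOT δ OR NOT γ)) = a + b − a·b on (0.5162, 0.0119) = 0.5220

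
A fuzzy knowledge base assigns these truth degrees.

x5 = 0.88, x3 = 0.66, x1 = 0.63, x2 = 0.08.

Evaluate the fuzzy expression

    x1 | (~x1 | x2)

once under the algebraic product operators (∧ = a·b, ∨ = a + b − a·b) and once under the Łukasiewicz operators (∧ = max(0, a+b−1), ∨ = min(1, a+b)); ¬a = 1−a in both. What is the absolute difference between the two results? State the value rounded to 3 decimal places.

Under algebraic product:
  ~x1 = 1 − 0.6300 = 0.3700
  ~x1 | x2 = a + b − a·b on (0.3700, 0.0800) = 0.4204
  x1 | (~x1 | x2) = a + b − a·b on (0.6300, 0.4204) = 0.7855
  → value = 0.7855
Under Łukasiewicz:
  ~x1 = 1 − 0.63 = 0.37
  ~x1 | x2 = min(1, a+b) on (0.37, 0.08) = 0.45
  x1 | (~x1 | x2) = min(1, a+b) on (0.63, 0.45) = 1.00
  → value = 1.0000
|0.7855 − 1.0000| = 0.214

0.214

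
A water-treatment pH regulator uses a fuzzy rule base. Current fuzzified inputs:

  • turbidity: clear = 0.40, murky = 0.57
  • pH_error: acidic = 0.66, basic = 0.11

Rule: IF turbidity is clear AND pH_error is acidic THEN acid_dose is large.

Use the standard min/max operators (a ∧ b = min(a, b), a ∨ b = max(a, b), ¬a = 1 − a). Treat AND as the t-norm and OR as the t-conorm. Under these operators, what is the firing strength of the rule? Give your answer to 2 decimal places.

firing strength: clear=0.40, acidic=0.66; AND[min(a, b)] → w = 0.40

0.40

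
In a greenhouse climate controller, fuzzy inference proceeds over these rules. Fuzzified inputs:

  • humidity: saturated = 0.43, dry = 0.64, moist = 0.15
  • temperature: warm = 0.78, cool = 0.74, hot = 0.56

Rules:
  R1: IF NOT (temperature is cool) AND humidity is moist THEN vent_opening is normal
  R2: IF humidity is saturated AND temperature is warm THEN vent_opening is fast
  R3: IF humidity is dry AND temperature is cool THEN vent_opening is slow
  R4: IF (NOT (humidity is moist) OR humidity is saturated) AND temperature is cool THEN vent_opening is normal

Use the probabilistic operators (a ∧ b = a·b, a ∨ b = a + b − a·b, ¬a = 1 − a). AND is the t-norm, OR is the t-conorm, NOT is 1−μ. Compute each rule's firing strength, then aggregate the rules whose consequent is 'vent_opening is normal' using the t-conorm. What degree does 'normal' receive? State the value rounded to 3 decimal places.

R1: ¬cool=1−0.74=0.26, moist=0.15; AND[a·b] → w = 0.0390
R2: saturated=0.43, warm=0.78; AND[a·b] → w = 0.3354
R3: dry=0.64, cool=0.74; AND[a·b] → w = 0.4736
R4: (¬moist=1−0.15=0.85 OR saturated=0.43) = 0.9145; AND[a·b] with cool=0.74 → w = 0.6767
Rules with consequent 'normal': {R1, R4} → strengths 0.0390, 0.6767
Aggregate via t-conorm [a + b − a·b]: 0.6893

0.689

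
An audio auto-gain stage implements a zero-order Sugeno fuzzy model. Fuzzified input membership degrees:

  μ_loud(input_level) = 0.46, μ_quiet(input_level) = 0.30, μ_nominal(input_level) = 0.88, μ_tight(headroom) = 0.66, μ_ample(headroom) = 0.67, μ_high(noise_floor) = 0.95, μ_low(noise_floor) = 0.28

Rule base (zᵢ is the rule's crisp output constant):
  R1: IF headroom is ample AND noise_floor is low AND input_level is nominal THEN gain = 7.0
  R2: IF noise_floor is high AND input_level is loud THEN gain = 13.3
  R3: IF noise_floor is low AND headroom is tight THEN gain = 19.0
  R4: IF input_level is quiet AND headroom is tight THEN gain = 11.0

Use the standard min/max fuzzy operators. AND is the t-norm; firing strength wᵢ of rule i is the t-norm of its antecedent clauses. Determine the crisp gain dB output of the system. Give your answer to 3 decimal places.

R1 (z=7.0): ample=0.67, low=0.28, nominal=0.88; AND[min(a, b)] → w = 0.28
R2 (z=13.3): high=0.95, loud=0.46; AND[min(a, b)] → w = 0.46
R3 (z=19.0): low=0.28, tight=0.66; AND[min(a, b)] → w = 0.28
R4 (z=11.0): quiet=0.30, tight=0.66; AND[min(a, b)] → w = 0.30
Weighted average = (0.28·7.0 + 0.46·13.3 + 0.28·19.0 + 0.30·11.0) / (0.28 + 0.46 + 0.28 + 0.30)
  = 16.6980 / 1.3200 = 12.650

12.650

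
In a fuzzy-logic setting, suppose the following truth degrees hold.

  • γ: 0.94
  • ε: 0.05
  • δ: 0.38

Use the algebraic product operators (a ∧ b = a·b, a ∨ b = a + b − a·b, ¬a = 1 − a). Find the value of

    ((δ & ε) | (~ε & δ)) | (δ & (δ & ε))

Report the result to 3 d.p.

δ & ε = a·b on (0.3800, 0.0500) = 0.0190
~ε = 1 − 0.0500 = 0.9500
~ε & δ = a·b on (0.9500, 0.3800) = 0.3610
(δ & ε) | (~ε & δ) = a + b − a·b on (0.0190, 0.3610) = 0.3731
δ & ε = a·b on (0.3800, 0.0500) = 0.0190
δ & (δ & ε) = a·b on (0.3800, 0.0190) = 0.0072
((δ & ε) | (~ε & δ)) | (δ & (δ & ε)) = a + b − a·b on (0.3731, 0.0072) = 0.3777

0.378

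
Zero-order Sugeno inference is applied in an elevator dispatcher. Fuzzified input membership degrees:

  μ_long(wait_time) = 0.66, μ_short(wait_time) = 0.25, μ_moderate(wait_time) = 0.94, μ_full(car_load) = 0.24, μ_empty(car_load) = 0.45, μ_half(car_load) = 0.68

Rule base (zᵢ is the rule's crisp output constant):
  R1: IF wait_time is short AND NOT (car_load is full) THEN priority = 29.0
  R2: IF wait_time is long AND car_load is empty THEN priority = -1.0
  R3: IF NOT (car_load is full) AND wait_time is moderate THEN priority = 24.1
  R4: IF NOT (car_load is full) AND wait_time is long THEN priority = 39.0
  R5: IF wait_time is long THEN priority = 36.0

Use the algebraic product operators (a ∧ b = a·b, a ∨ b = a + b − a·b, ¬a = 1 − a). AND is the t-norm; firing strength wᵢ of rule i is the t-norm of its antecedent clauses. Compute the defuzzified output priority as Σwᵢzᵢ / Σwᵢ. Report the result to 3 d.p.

R1 (z=29.0): short=0.25, ¬full=1−0.24=0.76; AND[a·b] → w = 0.1900
R2 (z=-1.0): long=0.66, empty=0.45; AND[a·b] → w = 0.2970
R3 (z=24.1): ¬full=1−0.24=0.76, moderate=0.94; AND[a·b] → w = 0.7144
R4 (z=39.0): ¬full=1−0.24=0.76, long=0.66; AND[a·b] → w = 0.5016
R5 (z=36.0): long=0.66 → w = 0.6600
Weighted average = (0.1900·29.0 + 0.2970·-1.0 + 0.7144·24.1 + 0.5016·39.0 + 0.6600·36.0) / (0.1900 + 0.2970 + 0.7144 + 0.5016 + 0.6600)
  = 65.7524 / 2.3630 = 27.826

27.826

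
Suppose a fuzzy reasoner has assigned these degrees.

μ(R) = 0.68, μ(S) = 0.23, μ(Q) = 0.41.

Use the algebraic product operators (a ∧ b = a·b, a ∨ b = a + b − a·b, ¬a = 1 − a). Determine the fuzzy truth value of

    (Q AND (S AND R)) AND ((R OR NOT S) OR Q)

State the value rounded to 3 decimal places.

S AND R = a·b on (0.2300, 0.6800) = 0.1564
Q AND (S AND R) = a·b on (0.4100, 0.1564) = 0.0641
NOT S = 1 − 0.2300 = 0.7700
R OR NOT S = a + b − a·b on (0.6800, 0.7700) = 0.9264
(R OR NOT S) OR Q = a + b − a·b on (0.9264, 0.4100) = 0.9566
(Q AND (S AND R)) AND ((R OR NOT S) OR Q) = a·b on (0.0641, 0.9566) = 0.0613

0.061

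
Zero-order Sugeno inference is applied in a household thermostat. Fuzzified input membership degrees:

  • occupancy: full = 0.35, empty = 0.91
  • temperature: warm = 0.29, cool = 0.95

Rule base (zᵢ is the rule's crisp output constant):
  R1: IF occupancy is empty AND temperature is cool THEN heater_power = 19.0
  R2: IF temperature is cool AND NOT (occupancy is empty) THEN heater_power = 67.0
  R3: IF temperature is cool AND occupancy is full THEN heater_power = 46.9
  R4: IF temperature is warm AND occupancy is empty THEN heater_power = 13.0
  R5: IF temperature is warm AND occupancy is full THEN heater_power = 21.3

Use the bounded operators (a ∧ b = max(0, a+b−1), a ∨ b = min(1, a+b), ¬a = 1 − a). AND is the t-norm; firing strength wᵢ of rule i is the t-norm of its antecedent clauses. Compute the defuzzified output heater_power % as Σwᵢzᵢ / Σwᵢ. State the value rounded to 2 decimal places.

25.49

R1 (z=19.0): empty=0.91, cool=0.95; AND[max(0, a+b−1)] → w = 0.86
R2 (z=67.0): cool=0.95, ¬empty=1−0.91=0.09; AND[max(0, a+b−1)] → w = 0.04
R3 (z=46.9): cool=0.95, full=0.35; AND[max(0, a+b−1)] → w = 0.30
R4 (z=13.0): warm=0.29, empty=0.91; AND[max(0, a+b−1)] → w = 0.20
R5 (z=21.3): warm=0.29, full=0.35; AND[max(0, a+b−1)] → w = 0.00
Weighted average = (0.86·19.0 + 0.04·67.0 + 0.30·46.9 + 0.20·13.0 + 0.00·21.3) / (0.86 + 0.04 + 0.30 + 0.20 + 0.00)
  = 35.6900 / 1.4000 = 25.49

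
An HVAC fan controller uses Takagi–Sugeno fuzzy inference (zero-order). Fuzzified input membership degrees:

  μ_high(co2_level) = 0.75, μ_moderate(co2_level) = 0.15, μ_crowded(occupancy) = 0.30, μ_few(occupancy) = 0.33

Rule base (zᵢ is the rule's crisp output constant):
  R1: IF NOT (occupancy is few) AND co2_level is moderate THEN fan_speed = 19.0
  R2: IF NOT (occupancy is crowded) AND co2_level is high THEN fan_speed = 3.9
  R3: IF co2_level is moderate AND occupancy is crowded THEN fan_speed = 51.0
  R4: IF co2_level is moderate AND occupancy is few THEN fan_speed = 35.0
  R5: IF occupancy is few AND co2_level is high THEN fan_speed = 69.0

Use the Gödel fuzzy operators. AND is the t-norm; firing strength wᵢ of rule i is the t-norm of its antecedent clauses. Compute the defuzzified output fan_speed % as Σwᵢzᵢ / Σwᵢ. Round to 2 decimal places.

R1 (z=19.0): ¬few=1−0.33=0.67, moderate=0.15; AND[min(a, b)] → w = 0.15
R2 (z=3.9): ¬crowded=1−0.30=0.70, high=0.75; AND[min(a, b)] → w = 0.70
R3 (z=51.0): moderate=0.15, crowded=0.30; AND[min(a, b)] → w = 0.15
R4 (z=35.0): moderate=0.15, few=0.33; AND[min(a, b)] → w = 0.15
R5 (z=69.0): few=0.33, high=0.75; AND[min(a, b)] → w = 0.33
Weighted average = (0.15·19.0 + 0.70·3.9 + 0.15·51.0 + 0.15·35.0 + 0.33·69.0) / (0.15 + 0.70 + 0.15 + 0.15 + 0.33)
  = 41.2500 / 1.4800 = 27.87

27.87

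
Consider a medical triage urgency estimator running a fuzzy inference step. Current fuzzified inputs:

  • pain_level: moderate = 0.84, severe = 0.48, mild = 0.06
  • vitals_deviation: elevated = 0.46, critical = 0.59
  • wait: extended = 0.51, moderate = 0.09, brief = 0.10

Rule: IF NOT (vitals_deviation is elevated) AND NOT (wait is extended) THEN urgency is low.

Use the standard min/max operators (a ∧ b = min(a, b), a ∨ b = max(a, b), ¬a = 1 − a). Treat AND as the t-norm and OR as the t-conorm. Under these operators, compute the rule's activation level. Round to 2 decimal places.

firing strength: ¬elevated=1−0.46=0.54, ¬extended=1−0.51=0.49; AND[min(a, b)] → w = 0.49

0.49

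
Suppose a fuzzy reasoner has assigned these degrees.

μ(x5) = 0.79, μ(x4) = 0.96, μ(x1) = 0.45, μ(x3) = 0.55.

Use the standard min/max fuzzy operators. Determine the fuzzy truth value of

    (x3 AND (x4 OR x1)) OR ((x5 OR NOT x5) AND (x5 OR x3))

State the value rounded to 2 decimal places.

x4 OR x1 = max(a, b) on (0.96, 0.45) = 0.96
x3 AND (x4 OR x1) = min(a, b) on (0.55, 0.96) = 0.55
NOT x5 = 1 − 0.79 = 0.21
x5 OR NOT x5 = max(a, b) on (0.79, 0.21) = 0.79
x5 OR x3 = max(a, b) on (0.79, 0.55) = 0.79
(x5 OR NOT x5) AND (x5 OR x3) = min(a, b) on (0.79, 0.79) = 0.79
(x3 AND (x4 OR x1)) OR ((x5 OR NOT x5) AND (x5 OR x3)) = max(a, b) on (0.55, 0.79) = 0.79

0.79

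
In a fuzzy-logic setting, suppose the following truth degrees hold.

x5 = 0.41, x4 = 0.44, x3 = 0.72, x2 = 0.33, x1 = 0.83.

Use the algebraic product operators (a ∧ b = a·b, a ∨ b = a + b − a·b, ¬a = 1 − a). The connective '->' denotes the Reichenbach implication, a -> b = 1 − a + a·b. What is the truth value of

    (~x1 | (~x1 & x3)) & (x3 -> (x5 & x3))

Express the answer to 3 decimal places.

0.134

~x1 = 1 − 0.8300 = 0.1700
~x1 = 1 − 0.8300 = 0.1700
~x1 & x3 = a·b on (0.1700, 0.7200) = 0.1224
~x1 | (~x1 & x3) = a + b − a·b on (0.1700, 0.1224) = 0.2716
x5 & x3 = a·b on (0.4100, 0.7200) = 0.2952
x3 -> (x5 & x3)  [Reichenbach: 1 − a + a·b] with a=0.7200, b=0.2952 → 0.4925
(~x1 | (~x1 & x3)) & (x3 -> (x5 & x3)) = a·b on (0.2716, 0.4925) = 0.1338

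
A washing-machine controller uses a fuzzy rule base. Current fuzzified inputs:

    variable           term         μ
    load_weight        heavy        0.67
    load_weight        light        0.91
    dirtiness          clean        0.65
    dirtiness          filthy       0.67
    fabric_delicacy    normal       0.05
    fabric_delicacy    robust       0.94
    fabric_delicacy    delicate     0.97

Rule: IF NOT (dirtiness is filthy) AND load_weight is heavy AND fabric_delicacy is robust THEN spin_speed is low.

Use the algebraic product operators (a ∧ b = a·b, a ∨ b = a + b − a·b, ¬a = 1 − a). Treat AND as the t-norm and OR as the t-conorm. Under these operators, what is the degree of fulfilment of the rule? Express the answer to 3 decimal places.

firing strength: ¬filthy=1−0.67=0.33, heavy=0.67, robust=0.94; AND[a·b] → w = 0.2078

0.208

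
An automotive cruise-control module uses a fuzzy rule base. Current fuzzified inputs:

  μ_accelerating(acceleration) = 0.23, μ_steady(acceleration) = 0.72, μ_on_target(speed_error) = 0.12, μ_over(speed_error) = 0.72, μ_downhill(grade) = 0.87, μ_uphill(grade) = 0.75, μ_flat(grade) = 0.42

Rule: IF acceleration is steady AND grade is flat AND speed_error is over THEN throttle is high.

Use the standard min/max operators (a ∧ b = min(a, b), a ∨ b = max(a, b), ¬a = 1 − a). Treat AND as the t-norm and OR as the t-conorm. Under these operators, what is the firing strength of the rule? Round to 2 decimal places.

0.42

firing strength: steady=0.72, flat=0.42, over=0.72; AND[min(a, b)] → w = 0.42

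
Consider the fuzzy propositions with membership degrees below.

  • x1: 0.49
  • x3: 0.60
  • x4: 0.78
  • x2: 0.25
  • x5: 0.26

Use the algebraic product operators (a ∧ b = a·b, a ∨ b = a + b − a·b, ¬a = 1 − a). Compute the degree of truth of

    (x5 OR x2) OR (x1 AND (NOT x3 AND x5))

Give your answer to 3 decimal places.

x5 OR x2 = a + b − a·b on (0.2600, 0.2500) = 0.4450
NOT x3 = 1 − 0.6000 = 0.4000
NOT x3 AND x5 = a·b on (0.4000, 0.2600) = 0.1040
x1 AND (NOT x3 AND x5) = a·b on (0.4900, 0.1040) = 0.0510
(x5 OR x2) OR (x1 AND (NOT x3 AND x5)) = a + b − a·b on (0.4450, 0.0510) = 0.4733

0.473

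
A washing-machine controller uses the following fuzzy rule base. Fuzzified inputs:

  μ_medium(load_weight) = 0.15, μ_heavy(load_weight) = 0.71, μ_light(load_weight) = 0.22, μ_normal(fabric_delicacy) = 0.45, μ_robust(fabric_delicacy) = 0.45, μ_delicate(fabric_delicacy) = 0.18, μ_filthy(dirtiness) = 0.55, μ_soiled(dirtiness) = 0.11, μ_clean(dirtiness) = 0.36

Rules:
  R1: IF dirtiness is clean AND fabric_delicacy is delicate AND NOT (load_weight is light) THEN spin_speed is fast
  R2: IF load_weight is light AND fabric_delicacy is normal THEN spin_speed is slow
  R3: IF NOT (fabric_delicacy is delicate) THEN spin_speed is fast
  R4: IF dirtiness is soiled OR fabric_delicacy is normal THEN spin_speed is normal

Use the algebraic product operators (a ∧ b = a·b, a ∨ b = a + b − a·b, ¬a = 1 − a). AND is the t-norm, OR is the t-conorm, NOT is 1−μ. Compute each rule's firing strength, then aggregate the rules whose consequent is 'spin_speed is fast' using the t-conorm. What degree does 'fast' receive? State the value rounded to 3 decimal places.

0.829

R1: clean=0.36, delicate=0.18, ¬light=1−0.22=0.78; AND[a·b] → w = 0.0505
R2: light=0.22, normal=0.45; AND[a·b] → w = 0.0990
R3: ¬delicate=1−0.18=0.82 → w = 0.8200
R4: soiled=0.11, normal=0.45; OR[a + b − a·b] → w = 0.5105
Rules with consequent 'fast': {R1, R3} → strengths 0.0505, 0.8200
Aggregate via t-conorm [a + b − a·b]: 0.8291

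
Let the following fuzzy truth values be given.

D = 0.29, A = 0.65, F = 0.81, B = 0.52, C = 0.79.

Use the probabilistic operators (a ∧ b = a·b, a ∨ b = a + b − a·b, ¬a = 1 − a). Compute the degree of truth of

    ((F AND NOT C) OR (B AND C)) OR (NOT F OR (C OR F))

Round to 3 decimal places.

0.984

NOT C = 1 − 0.7900 = 0.2100
F AND NOT C = a·b on (0.8100, 0.2100) = 0.1701
B AND C = a·b on (0.5200, 0.7900) = 0.4108
(F AND NOT C) OR (B AND C) = a + b − a·b on (0.1701, 0.4108) = 0.5110
NOT F = 1 − 0.8100 = 0.1900
C OR F = a + b − a·b on (0.7900, 0.8100) = 0.9601
NOT F OR (C OR F) = a + b − a·b on (0.1900, 0.9601) = 0.9677
((F AND NOT C) OR (B AND C)) OR (NOT F OR (C OR F)) = a + b − a·b on (0.5110, 0.9677) = 0.9842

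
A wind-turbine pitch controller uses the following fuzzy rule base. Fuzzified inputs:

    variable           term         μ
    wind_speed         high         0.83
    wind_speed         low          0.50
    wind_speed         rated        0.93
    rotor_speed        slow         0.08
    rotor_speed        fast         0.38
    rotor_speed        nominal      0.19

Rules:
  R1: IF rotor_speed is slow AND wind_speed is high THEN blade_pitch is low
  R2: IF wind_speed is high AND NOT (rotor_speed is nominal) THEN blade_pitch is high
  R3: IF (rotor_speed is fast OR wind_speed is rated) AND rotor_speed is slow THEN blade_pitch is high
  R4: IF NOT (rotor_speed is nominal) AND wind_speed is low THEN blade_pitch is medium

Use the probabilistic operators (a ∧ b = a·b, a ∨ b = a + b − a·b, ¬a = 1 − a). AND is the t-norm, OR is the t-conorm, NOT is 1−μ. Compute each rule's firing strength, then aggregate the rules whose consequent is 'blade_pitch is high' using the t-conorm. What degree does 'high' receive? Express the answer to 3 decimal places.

R1: slow=0.08, high=0.83; AND[a·b] → w = 0.0664
R2: high=0.83, ¬nominal=1−0.19=0.81; AND[a·b] → w = 0.6723
R3: (fast=0.38 OR rated=0.93) = 0.9566; AND[a·b] with slow=0.08 → w = 0.0765
R4: ¬nominal=1−0.19=0.81, low=0.50; AND[a·b] → w = 0.4050
Rules with consequent 'high': {R2, R3} → strengths 0.6723, 0.0765
Aggregate via t-conorm [a + b − a·b]: 0.6974

0.697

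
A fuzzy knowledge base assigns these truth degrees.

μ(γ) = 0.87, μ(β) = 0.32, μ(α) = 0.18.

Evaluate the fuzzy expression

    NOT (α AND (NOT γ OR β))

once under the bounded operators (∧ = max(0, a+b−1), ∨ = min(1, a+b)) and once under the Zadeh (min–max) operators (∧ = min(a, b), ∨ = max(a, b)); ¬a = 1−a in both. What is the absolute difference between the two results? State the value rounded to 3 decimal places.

Under bounded:
  NOT γ = 1 − 0.87 = 0.13
  NOT γ OR β = min(1, a+b) on (0.13, 0.32) = 0.45
  α AND (NOT γ OR β) = max(0, a+b−1) on (0.18, 0.45) = 0.00
  NOT (α AND (NOT γ OR β)) = 1 − 0.00 = 1.00
  → value = 1.0000
Under Zadeh (min–max):
  NOT γ = 1 − 0.87 = 0.13
  NOT γ OR β = max(a, b) on (0.13, 0.32) = 0.32
  α AND (NOT γ OR β) = min(a, b) on (0.18, 0.32) = 0.18
  NOT (α AND (NOT γ OR β)) = 1 − 0.18 = 0.82
  → value = 0.8200
|1.0000 − 0.8200| = 0.180

0.180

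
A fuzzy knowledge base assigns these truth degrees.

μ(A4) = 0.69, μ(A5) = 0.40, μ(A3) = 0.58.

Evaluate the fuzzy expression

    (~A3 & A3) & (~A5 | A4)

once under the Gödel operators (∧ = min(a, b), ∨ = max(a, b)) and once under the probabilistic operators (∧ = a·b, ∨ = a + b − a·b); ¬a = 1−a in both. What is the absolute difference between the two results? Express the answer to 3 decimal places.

Under Gödel:
  ~A3 = 1 − 0.58 = 0.42
  ~A3 & A3 = min(a, b) on (0.42, 0.58) = 0.42
  ~A5 = 1 − 0.40 = 0.60
  ~A5 | A4 = max(a, b) on (0.60, 0.69) = 0.69
  (~A3 & A3) & (~A5 | A4) = min(a, b) on (0.42, 0.69) = 0.42
  → value = 0.4200
Under probabilistic:
  ~A3 = 1 − 0.5800 = 0.4200
  ~A3 & A3 = a·b on (0.4200, 0.5800) = 0.2436
  ~A5 = 1 − 0.4000 = 0.6000
  ~A5 | A4 = a + b − a·b on (0.6000, 0.6900) = 0.8760
  (~A3 & A3) & (~A5 | A4) = a·b on (0.2436, 0.8760) = 0.2134
  → value = 0.2134
|0.4200 − 0.2134| = 0.207

0.207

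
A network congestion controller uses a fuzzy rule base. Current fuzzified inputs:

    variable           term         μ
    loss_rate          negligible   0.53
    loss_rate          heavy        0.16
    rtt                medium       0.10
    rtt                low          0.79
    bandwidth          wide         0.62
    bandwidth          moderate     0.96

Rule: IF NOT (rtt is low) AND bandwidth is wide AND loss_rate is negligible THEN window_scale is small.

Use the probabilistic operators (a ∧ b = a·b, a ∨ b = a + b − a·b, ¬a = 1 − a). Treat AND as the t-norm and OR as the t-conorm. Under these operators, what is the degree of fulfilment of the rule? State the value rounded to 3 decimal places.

firing strength: ¬low=1−0.79=0.21, wide=0.62, negligible=0.53; AND[a·b] → w = 0.0690

0.069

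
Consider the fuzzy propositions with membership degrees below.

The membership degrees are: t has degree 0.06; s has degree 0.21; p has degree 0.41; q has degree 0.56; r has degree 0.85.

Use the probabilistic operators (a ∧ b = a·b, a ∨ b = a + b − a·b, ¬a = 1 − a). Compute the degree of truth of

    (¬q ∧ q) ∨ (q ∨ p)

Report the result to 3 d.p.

¬q = 1 − 0.5600 = 0.4400
¬q ∧ q = a·b on (0.4400, 0.5600) = 0.2464
q ∨ p = a + b − a·b on (0.5600, 0.4100) = 0.7404
(¬q ∧ q) ∨ (q ∨ p) = a + b − a·b on (0.2464, 0.7404) = 0.8044

0.804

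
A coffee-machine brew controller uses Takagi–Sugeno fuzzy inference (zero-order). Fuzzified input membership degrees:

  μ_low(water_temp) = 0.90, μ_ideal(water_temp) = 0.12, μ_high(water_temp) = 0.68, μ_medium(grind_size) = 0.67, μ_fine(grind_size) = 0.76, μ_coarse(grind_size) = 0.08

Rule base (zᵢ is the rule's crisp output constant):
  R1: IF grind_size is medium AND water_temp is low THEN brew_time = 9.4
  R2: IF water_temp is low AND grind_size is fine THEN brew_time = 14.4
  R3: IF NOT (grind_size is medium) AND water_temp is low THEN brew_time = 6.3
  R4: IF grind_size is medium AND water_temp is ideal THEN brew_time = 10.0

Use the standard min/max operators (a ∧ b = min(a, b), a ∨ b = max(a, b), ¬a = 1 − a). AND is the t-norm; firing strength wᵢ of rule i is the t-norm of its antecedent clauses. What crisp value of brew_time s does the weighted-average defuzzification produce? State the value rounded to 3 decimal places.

10.915

R1 (z=9.4): medium=0.67, low=0.90; AND[min(a, b)] → w = 0.67
R2 (z=14.4): low=0.90, fine=0.76; AND[min(a, b)] → w = 0.76
R3 (z=6.3): ¬medium=1−0.67=0.33, low=0.90; AND[min(a, b)] → w = 0.33
R4 (z=10.0): medium=0.67, ideal=0.12; AND[min(a, b)] → w = 0.12
Weighted average = (0.67·9.4 + 0.76·14.4 + 0.33·6.3 + 0.12·10.0) / (0.67 + 0.76 + 0.33 + 0.12)
  = 20.5210 / 1.8800 = 10.915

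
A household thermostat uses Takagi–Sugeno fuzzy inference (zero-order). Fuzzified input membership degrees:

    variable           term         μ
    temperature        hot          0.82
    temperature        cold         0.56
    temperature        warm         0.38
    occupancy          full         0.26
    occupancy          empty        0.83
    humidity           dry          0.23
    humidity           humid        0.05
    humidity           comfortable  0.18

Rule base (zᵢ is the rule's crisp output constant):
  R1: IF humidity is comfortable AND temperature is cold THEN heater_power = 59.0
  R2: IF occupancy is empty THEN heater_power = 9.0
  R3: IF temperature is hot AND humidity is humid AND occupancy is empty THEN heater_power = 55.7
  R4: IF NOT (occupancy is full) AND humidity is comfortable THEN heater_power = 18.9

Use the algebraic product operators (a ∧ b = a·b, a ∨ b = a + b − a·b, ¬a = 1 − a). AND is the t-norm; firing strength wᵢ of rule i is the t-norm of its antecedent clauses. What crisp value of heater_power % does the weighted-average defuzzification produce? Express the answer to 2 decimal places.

16.24

R1 (z=59.0): comfortable=0.18, cold=0.56; AND[a·b] → w = 0.1008
R2 (z=9.0): empty=0.83 → w = 0.8300
R3 (z=55.7): hot=0.82, humid=0.05, empty=0.83; AND[a·b] → w = 0.0340
R4 (z=18.9): ¬full=1−0.26=0.74, comfortable=0.18; AND[a·b] → w = 0.1332
Weighted average = (0.1008·59.0 + 0.8300·9.0 + 0.0340·55.7 + 0.1332·18.9) / (0.1008 + 0.8300 + 0.0340 + 0.1332)
  = 17.8302 / 1.0980 = 16.24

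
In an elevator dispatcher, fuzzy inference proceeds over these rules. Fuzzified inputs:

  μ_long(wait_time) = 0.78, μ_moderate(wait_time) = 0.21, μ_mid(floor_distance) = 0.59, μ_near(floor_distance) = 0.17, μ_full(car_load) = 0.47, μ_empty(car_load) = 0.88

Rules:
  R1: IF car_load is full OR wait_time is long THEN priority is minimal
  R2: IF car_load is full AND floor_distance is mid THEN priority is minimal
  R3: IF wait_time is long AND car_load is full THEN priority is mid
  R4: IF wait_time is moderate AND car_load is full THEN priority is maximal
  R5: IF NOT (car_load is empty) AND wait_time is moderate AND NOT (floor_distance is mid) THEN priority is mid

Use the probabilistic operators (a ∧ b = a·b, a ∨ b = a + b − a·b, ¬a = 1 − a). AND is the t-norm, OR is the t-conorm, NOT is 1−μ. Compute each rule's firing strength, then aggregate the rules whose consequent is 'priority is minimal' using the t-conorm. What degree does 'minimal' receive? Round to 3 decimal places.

0.916

R1: full=0.47, long=0.78; OR[a + b − a·b] → w = 0.8834
R2: full=0.47, mid=0.59; AND[a·b] → w = 0.2773
R3: long=0.78, full=0.47; AND[a·b] → w = 0.3666
R4: moderate=0.21, full=0.47; AND[a·b] → w = 0.0987
R5: ¬empty=1−0.88=0.12, moderate=0.21, ¬mid=1−0.59=0.41; AND[a·b] → w = 0.0103
Rules with consequent 'minimal': {R1, R2} → strengths 0.8834, 0.2773
Aggregate via t-conorm [a + b − a·b]: 0.9157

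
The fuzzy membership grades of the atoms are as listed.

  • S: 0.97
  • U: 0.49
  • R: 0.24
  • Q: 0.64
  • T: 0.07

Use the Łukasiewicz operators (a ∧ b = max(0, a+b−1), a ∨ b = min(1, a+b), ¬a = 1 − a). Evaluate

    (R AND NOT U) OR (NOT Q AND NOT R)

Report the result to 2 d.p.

0.12

NOT U = 1 − 0.49 = 0.51
R AND NOT U = max(0, a+b−1) on (0.24, 0.51) = 0.00
NOT Q = 1 − 0.64 = 0.36
NOT R = 1 − 0.24 = 0.76
NOT Q AND NOT R = max(0, a+b−1) on (0.36, 0.76) = 0.12
(R AND NOT U) OR (NOT Q AND NOT R) = min(1, a+b) on (0.00, 0.12) = 0.12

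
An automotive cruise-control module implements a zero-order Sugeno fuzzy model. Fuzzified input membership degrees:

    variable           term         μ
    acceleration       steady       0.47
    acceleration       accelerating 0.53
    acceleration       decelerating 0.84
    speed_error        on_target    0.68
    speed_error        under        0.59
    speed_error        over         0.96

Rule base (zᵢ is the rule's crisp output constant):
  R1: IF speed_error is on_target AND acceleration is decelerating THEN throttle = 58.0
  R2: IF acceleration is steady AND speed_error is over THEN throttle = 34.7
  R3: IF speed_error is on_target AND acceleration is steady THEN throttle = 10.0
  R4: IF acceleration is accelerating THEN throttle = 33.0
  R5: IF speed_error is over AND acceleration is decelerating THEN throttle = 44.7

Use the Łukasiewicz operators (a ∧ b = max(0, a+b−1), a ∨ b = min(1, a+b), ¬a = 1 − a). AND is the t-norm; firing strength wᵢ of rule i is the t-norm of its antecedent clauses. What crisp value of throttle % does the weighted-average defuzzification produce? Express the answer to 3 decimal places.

41.083

R1 (z=58.0): on_target=0.68, decelerating=0.84; AND[max(0, a+b−1)] → w = 0.52
R2 (z=34.7): steady=0.47, over=0.96; AND[max(0, a+b−1)] → w = 0.43
R3 (z=10.0): on_target=0.68, steady=0.47; AND[max(0, a+b−1)] → w = 0.15
R4 (z=33.0): accelerating=0.53 → w = 0.53
R5 (z=44.7): over=0.96, decelerating=0.84; AND[max(0, a+b−1)] → w = 0.80
Weighted average = (0.52·58.0 + 0.43·34.7 + 0.15·10.0 + 0.53·33.0 + 0.80·44.7) / (0.52 + 0.43 + 0.15 + 0.53 + 0.80)
  = 99.8310 / 2.4300 = 41.083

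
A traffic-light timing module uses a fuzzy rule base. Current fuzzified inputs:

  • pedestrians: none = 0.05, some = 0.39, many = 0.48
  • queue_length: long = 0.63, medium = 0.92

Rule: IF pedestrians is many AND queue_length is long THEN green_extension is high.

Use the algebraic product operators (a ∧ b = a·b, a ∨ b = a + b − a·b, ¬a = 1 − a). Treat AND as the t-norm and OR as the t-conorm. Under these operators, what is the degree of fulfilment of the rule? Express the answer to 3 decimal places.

0.302

firing strength: many=0.48, long=0.63; AND[a·b] → w = 0.3024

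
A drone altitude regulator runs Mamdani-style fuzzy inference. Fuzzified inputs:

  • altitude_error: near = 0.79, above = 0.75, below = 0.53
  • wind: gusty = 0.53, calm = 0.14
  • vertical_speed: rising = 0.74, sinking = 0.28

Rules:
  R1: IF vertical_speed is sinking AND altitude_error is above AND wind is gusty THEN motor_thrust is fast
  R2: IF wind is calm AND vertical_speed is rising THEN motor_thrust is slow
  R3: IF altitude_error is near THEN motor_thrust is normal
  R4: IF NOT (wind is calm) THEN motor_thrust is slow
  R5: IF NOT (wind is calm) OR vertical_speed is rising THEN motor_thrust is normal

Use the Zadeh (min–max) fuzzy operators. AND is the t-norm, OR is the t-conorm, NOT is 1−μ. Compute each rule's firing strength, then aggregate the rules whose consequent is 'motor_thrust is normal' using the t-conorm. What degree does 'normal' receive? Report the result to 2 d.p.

R1: sinking=0.28, above=0.75, gusty=0.53; AND[min(a, b)] → w = 0.28
R2: calm=0.14, rising=0.74; AND[min(a, b)] → w = 0.14
R3: near=0.79 → w = 0.79
R4: ¬calm=1−0.14=0.86 → w = 0.86
R5: ¬calm=1−0.14=0.86, rising=0.74; OR[max(a, b)] → w = 0.86
Rules with consequent 'normal': {R3, R5} → strengths 0.79, 0.86
Aggregate via t-conorm [max(a, b)]: 0.86

0.86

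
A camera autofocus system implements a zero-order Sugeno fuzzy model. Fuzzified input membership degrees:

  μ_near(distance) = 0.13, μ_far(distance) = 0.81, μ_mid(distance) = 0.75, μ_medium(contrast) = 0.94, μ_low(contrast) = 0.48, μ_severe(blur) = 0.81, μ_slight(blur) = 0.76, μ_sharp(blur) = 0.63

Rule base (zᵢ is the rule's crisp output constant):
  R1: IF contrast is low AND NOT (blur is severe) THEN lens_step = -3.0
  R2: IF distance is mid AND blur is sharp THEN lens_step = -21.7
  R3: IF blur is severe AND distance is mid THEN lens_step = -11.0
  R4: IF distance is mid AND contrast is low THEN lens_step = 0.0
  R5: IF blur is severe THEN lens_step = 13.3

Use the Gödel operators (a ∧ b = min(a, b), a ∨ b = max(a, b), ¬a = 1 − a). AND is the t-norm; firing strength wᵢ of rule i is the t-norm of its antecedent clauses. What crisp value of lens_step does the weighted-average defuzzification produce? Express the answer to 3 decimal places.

-4.097

R1 (z=-3.0): low=0.48, ¬severe=1−0.81=0.19; AND[min(a, b)] → w = 0.19
R2 (z=-21.7): mid=0.75, sharp=0.63; AND[min(a, b)] → w = 0.63
R3 (z=-11.0): severe=0.81, mid=0.75; AND[min(a, b)] → w = 0.75
R4 (z=0.0): mid=0.75, low=0.48; AND[min(a, b)] → w = 0.48
R5 (z=13.3): severe=0.81 → w = 0.81
Weighted average = (0.19·-3.0 + 0.63·-21.7 + 0.75·-11.0 + 0.48·0.0 + 0.81·13.3) / (0.19 + 0.63 + 0.75 + 0.48 + 0.81)
  = -11.7180 / 2.8600 = -4.097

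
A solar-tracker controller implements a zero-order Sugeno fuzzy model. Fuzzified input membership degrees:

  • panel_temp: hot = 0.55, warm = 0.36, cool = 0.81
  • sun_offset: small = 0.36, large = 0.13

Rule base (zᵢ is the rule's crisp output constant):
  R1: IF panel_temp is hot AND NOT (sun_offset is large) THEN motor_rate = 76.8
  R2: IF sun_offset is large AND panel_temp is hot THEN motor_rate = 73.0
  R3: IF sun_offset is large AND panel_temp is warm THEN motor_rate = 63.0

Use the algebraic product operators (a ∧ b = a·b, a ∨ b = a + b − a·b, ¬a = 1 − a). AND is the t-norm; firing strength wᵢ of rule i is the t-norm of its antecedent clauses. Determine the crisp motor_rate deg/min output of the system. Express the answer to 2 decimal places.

75.26

R1 (z=76.8): hot=0.55, ¬large=1−0.13=0.87; AND[a·b] → w = 0.4785
R2 (z=73.0): large=0.13, hot=0.55; AND[a·b] → w = 0.0715
R3 (z=63.0): large=0.13, warm=0.36; AND[a·b] → w = 0.0468
Weighted average = (0.4785·76.8 + 0.0715·73.0 + 0.0468·63.0) / (0.4785 + 0.0715 + 0.0468)
  = 44.9167 / 0.5968 = 75.26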